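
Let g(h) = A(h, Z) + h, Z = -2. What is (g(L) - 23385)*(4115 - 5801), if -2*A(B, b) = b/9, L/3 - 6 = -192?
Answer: 121103132/3 ≈ 4.0368e+7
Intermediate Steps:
L = -558 (L = 18 + 3*(-192) = 18 - 576 = -558)
A(B, b) = -b/18 (A(B, b) = -b/(2*9) = -b/18)
g(h) = ⅑ + h (g(h) = -1/18*(-2) + h = ⅑ + h)
(g(L) - 23385)*(4115 - 5801) = ((⅑ - 558) - 23385)*(4115 - 5801) = (-5021/9 - 23385)*(-1686) = -215486/9*(-1686) = 121103132/3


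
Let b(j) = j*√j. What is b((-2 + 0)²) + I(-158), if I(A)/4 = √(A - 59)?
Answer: 8 + 4*I*√217 ≈ 8.0 + 58.924*I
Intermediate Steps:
I(A) = 4*√(-59 + A) (I(A) = 4*√(A - 59) = 4*√(-59 + A))
b(j) = j^(3/2)
b((-2 + 0)²) + I(-158) = ((-2 + 0)²)^(3/2) + 4*√(-59 - 158) = ((-2)²)^(3/2) + 4*√(-217) = 4^(3/2) + 4*(I*√217) = 8 + 4*I*√217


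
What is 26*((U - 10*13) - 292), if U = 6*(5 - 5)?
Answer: -10972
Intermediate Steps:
U = 0 (U = 6*0 = 0)
26*((U - 10*13) - 292) = 26*((0 - 10*13) - 292) = 26*((0 - 1*130) - 292) = 26*((0 - 130) - 292) = 26*(-130 - 292) = 26*(-422) = -10972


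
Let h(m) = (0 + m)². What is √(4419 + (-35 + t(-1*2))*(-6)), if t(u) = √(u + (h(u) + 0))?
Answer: √(4629 - 6*√2) ≈ 67.974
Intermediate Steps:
h(m) = m²
t(u) = √(u + u²) (t(u) = √(u + (u² + 0)) = √(u + u²))
√(4419 + (-35 + t(-1*2))*(-6)) = √(4419 + (-35 + √((-1*2)*(1 - 1*2)))*(-6)) = √(4419 + (-35 + √(-2*(1 - 2)))*(-6)) = √(4419 + (-35 + √(-2*(-1)))*(-6)) = √(4419 + (-35 + √2)*(-6)) = √(4419 + (210 - 6*√2)) = √(4629 - 6*√2)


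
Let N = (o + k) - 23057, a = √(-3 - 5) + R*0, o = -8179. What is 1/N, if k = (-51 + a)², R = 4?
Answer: I/(-28643*I + 204*√2) ≈ -3.4909e-5 + 3.5161e-7*I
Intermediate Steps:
a = 2*I*√2 (a = √(-3 - 5) + 4*0 = √(-8) + 0 = 2*I*√2 + 0 = 2*I*√2 ≈ 2.8284*I)
k = (-51 + 2*I*√2)² ≈ 2593.0 - 288.5*I
N = -28643 - 204*I*√2 (N = (-8179 + (2593 - 204*I*√2)) - 23057 = (-5586 - 204*I*√2) - 23057 = -28643 - 204*I*√2 ≈ -28643.0 - 288.5*I)
1/N = 1/(-28643 - 204*I*√2)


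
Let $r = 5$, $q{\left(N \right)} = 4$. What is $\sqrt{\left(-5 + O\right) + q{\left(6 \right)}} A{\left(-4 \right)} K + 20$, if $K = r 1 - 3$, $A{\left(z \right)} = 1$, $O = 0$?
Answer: $20 + 2 i \approx 20.0 + 2.0 i$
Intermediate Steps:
$K = 2$ ($K = 5 \cdot 1 - 3 = 5 - 3 = 2$)
$\sqrt{\left(-5 + O\right) + q{\left(6 \right)}} A{\left(-4 \right)} K + 20 = \sqrt{\left(-5 + 0\right) + 4} \cdot 1 \cdot 2 + 20 = \sqrt{-5 + 4} \cdot 1 \cdot 2 + 20 = \sqrt{-1} \cdot 1 \cdot 2 + 20 = i 1 \cdot 2 + 20 = i 2 + 20 = 2 i + 20 = 20 + 2 i$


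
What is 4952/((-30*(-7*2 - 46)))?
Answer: 619/225 ≈ 2.7511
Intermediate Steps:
4952/((-30*(-7*2 - 46))) = 4952/((-30*(-14 - 46))) = 4952/((-30*(-60))) = 4952/1800 = 4952*(1/1800) = 619/225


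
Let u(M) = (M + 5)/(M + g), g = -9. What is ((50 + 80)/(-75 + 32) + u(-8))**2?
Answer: 4330561/534361 ≈ 8.1042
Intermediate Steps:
u(M) = (5 + M)/(-9 + M) (u(M) = (M + 5)/(M - 9) = (5 + M)/(-9 + M))
((50 + 80)/(-75 + 32) + u(-8))**2 = ((50 + 80)/(-75 + 32) + (5 - 8)/(-9 - 8))**2 = (130/(-43) - 3/(-17))**2 = (130*(-1/43) - 1/17*(-3))**2 = (-130/43 + 3/17)**2 = (-2081/731)**2 = 4330561/534361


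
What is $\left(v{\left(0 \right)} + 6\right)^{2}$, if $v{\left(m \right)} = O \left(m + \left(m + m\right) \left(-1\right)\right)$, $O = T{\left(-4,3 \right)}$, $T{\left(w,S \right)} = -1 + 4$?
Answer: $36$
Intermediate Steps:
$T{\left(w,S \right)} = 3$
$O = 3$
$v{\left(m \right)} = - 3 m$ ($v{\left(m \right)} = 3 \left(m + \left(m + m\right) \left(-1\right)\right) = 3 \left(m + 2 m \left(-1\right)\right) = 3 \left(m - 2 m\right) = 3 \left(- m\right) = - 3 m$)
$\left(v{\left(0 \right)} + 6\right)^{2} = \left(\left(-3\right) 0 + 6\right)^{2} = \left(0 + 6\right)^{2} = 6^{2} = 36$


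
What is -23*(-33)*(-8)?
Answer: -6072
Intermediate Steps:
-23*(-33)*(-8) = 759*(-8) = -6072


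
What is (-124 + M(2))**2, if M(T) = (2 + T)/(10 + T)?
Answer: 137641/9 ≈ 15293.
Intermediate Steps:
M(T) = (2 + T)/(10 + T)
(-124 + M(2))**2 = (-124 + (2 + 2)/(10 + 2))**2 = (-124 + 4/12)**2 = (-124 + (1/12)*4)**2 = (-124 + 1/3)**2 = (-371/3)**2 = 137641/9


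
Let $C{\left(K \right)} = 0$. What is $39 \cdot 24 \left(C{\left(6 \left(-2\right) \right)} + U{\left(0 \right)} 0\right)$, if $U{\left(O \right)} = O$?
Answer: $0$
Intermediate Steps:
$39 \cdot 24 \left(C{\left(6 \left(-2\right) \right)} + U{\left(0 \right)} 0\right) = 39 \cdot 24 \left(0 + 0 \cdot 0\right) = 936 \left(0 + 0\right) = 936 \cdot 0 = 0$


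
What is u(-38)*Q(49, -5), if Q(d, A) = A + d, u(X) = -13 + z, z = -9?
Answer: -968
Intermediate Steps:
u(X) = -22 (u(X) = -13 - 9 = -22)
u(-38)*Q(49, -5) = -22*(-5 + 49) = -22*44 = -968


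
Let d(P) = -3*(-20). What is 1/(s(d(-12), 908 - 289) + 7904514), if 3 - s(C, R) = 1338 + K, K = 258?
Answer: 1/7902921 ≈ 1.2654e-7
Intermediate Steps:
d(P) = 60
s(C, R) = -1593 (s(C, R) = 3 - (1338 + 258) = 3 - 1*1596 = 3 - 1596 = -1593)
1/(s(d(-12), 908 - 289) + 7904514) = 1/(-1593 + 7904514) = 1/7902921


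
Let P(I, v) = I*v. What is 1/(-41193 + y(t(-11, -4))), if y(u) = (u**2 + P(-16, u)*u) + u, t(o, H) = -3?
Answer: -1/41331 ≈ -2.4195e-5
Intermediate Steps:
y(u) = u - 15*u**2 (y(u) = (u**2 + (-16*u)*u) + u = (u**2 - 16*u**2) + u = -15*u**2 + u = u - 15*u**2)
1/(-41193 + y(t(-11, -4))) = 1/(-41193 - 3*(1 - 15*(-3))) = 1/(-41193 - 3*(1 + 45)) = 1/(-41193 - 3*46) = 1/(-41193 - 138) = 1/(-41331) = -1/41331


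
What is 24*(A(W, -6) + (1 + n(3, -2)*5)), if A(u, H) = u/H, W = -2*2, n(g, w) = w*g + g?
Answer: -320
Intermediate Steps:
n(g, w) = g + g*w (n(g, w) = g*w + g = g + g*w)
W = -4
24*(A(W, -6) + (1 + n(3, -2)*5)) = 24*(-4/(-6) + (1 + (3*(1 - 2))*5)) = 24*(-4*(-⅙) + (1 + (3*(-1))*5)) = 24*(⅔ + (1 - 3*5)) = 24*(⅔ + (1 - 15)) = 24*(⅔ - 14) = 24*(-40/3) = -320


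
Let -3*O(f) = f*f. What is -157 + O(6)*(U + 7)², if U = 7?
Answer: -2509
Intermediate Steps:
O(f) = -f²/3 (O(f) = -f*f/3 = -f²/3)
-157 + O(6)*(U + 7)² = -157 + (-⅓*6²)*(7 + 7)² = -157 - ⅓*36*14² = -157 - 12*196 = -157 - 2352 = -2509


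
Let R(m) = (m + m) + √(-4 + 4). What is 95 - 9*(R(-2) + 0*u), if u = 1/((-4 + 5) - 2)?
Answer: 131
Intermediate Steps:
R(m) = 2*m (R(m) = 2*m + √0 = 2*m + 0 = 2*m)
u = -1 (u = 1/(1 - 2) = 1/(-1) = -1)
95 - 9*(R(-2) + 0*u) = 95 - 9*(2*(-2) + 0*(-1)) = 95 - 9*(-4 + 0) = 95 - 9*(-4) = 95 + 36 = 131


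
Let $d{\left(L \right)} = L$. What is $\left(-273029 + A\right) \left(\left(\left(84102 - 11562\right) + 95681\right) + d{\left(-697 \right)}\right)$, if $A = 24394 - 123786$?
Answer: $-62389455604$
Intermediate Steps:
$A = -99392$ ($A = 24394 - 123786 = -99392$)
$\left(-273029 + A\right) \left(\left(\left(84102 - 11562\right) + 95681\right) + d{\left(-697 \right)}\right) = \left(-273029 - 99392\right) \left(\left(\left(84102 - 11562\right) + 95681\right) - 697\right) = - 372421 \left(\left(72540 + 95681\right) - 697\right) = - 372421 \left(168221 - 697\right) = \left(-372421\right) 167524 = -62389455604$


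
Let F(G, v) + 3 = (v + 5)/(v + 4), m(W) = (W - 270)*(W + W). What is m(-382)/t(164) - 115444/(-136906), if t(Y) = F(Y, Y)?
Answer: -116908254458/467995 ≈ -2.4981e+5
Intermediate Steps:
m(W) = 2*W*(-270 + W) (m(W) = (-270 + W)*(2*W) = 2*W*(-270 + W))
F(G, v) = -3 + (5 + v)/(4 + v) (F(G, v) = -3 + (v + 5)/(v + 4) = -3 + (5 + v)/(4 + v))
t(Y) = (-7 - 2*Y)/(4 + Y)
m(-382)/t(164) - 115444/(-136906) = (2*(-382)*(-270 - 382))/(((-7 - 2*164)/(4 + 164))) - 115444/(-136906) = (2*(-382)*(-652))/(((-7 - 328)/168)) - 115444*(-1/136906) = 498128/(((1/168)*(-335))) + 1178/1397 = 498128/(-335/168) + 1178/1397 = 498128*(-168/335) + 1178/1397 = -83685504/335 + 1178/1397 = -116908254458/467995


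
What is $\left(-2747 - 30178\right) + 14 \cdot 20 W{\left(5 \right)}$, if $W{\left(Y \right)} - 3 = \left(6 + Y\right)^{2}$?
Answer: $1795$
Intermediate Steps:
$W{\left(Y \right)} = 3 + \left(6 + Y\right)^{2}$
$\left(-2747 - 30178\right) + 14 \cdot 20 W{\left(5 \right)} = \left(-2747 - 30178\right) + 14 \cdot 20 \left(3 + \left(6 + 5\right)^{2}\right) = -32925 + 280 \left(3 + 11^{2}\right) = -32925 + 280 \left(3 + 121\right) = -32925 + 280 \cdot 124 = -32925 + 34720 = 1795$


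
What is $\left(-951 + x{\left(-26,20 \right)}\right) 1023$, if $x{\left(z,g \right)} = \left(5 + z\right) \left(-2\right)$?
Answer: $-929907$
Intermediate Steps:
$x{\left(z,g \right)} = -10 - 2 z$
$\left(-951 + x{\left(-26,20 \right)}\right) 1023 = \left(-951 - -42\right) 1023 = \left(-951 + \left(-10 + 52\right)\right) 1023 = \left(-951 + 42\right) 1023 = \left(-909\right) 1023 = -929907$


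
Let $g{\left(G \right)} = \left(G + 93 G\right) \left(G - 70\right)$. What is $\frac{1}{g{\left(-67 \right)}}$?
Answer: $\frac{1}{862826} \approx 1.159 \cdot 10^{-6}$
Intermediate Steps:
$g{\left(G \right)} = 94 G \left(-70 + G\right)$
$\frac{1}{g{\left(-67 \right)}} = \frac{1}{94 \left(-67\right) \left(-70 - 67\right)} = \frac{1}{94 \left(-67\right) \left(-137\right)} = \frac{1}{862826}$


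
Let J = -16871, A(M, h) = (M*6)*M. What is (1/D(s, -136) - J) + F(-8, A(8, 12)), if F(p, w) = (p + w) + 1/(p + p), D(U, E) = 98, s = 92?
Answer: 13521607/784 ≈ 17247.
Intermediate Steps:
A(M, h) = 6*M² (A(M, h) = (6*M)*M = 6*M²)
F(p, w) = p + w + 1/(2*p) (F(p, w) = (p + w) + 1/(2*p) = p + w + 1/(2*p))
(1/D(s, -136) - J) + F(-8, A(8, 12)) = (1/98 - 1*(-16871)) + (-8 + 6*8² + (½)/(-8)) = (1/98 + 16871) + (-8 + 6*64 + (½)*(-⅛)) = 1653359/98 + (-8 + 384 - 1/16) = 1653359/98 + 6015/16 = 13521607/784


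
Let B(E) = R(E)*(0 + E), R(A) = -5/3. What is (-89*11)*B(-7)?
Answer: -34265/3 ≈ -11422.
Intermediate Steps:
R(A) = -5/3 (R(A) = -5*⅓ = -5/3)
B(E) = -5*E/3 (B(E) = -5*(0 + E)/3 = -5*E/3)
(-89*11)*B(-7) = (-89*11)*(-5/3*(-7)) = -979*35/3 = -34265/3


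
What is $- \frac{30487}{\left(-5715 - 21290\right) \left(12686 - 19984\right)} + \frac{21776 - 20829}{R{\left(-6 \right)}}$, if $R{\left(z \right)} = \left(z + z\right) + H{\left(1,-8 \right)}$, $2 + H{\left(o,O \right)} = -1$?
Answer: $- \frac{37327515067}{591247470} \approx -63.133$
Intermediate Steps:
$H{\left(o,O \right)} = -3$ ($H{\left(o,O \right)} = -2 - 1 = -3$)
$R{\left(z \right)} = -3 + 2 z$ ($R{\left(z \right)} = \left(z + z\right) - 3 = 2 z - 3 = -3 + 2 z$)
$- \frac{30487}{\left(-5715 - 21290\right) \left(12686 - 19984\right)} + \frac{21776 - 20829}{R{\left(-6 \right)}} = - \frac{30487}{\left(-5715 - 21290\right) \left(12686 - 19984\right)} + \frac{21776 - 20829}{-3 + 2 \left(-6\right)} = - \frac{30487}{\left(-27005\right) \left(-7298\right)} + \frac{947}{-3 - 12} = - \frac{30487}{197082490} + \frac{947}{-15} = \left(-30487\right) \frac{1}{197082490} + 947 \left(- \frac{1}{15}\right) = - \frac{30487}{197082490} - \frac{947}{15} = - \frac{37327515067}{591247470}$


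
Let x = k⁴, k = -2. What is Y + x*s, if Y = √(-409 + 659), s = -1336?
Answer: -21376 + 5*√10 ≈ -21360.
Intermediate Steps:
Y = 5*√10 (Y = √250 = 5*√10 ≈ 15.811)
x = 16 (x = (-2)⁴ = 16)
Y + x*s = 5*√10 + 16*(-1336) = 5*√10 - 21376 = -21376 + 5*√10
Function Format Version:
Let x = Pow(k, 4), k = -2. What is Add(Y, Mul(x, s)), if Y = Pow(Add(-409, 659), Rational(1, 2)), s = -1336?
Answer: Add(-21376, Mul(5, Pow(10, Rational(1, 2)))) ≈ -21360.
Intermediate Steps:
Y = Mul(5, Pow(10, Rational(1, 2))) (Y = Pow(250, Rational(1, 2)) = Mul(5, Pow(10, Rational(1, 2))) ≈ 15.811)
x = 16 (x = Pow(-2, 4) = 16)
Add(Y, Mul(x, s)) = Add(Mul(5, Pow(10, Rational(1, 2))), Mul(16, -1336)) = Add(Mul(5, Pow(10, Rational(1, 2))), -21376) = Add(-21376, Mul(5, Pow(10, Rational(1, 2))))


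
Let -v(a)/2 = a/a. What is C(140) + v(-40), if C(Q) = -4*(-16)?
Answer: 62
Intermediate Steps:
v(a) = -2 (v(a) = -2*a/a = -2*1 = -2)
C(Q) = 64
C(140) + v(-40) = 64 - 2 = 62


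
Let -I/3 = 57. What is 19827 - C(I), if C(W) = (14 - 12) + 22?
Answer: 19803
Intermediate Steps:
I = -171 (I = -3*57 = -171)
C(W) = 24 (C(W) = 2 + 22 = 24)
19827 - C(I) = 19827 - 1*24 = 19827 - 24 = 19803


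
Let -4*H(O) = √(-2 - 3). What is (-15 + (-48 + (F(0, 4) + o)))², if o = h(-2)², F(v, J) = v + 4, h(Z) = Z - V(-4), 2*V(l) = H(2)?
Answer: 12420505/4096 + 3525*I*√5/64 ≈ 3032.4 + 123.16*I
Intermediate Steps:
H(O) = -I*√5/4 (H(O) = -√(-2 - 3)/4 = -I*√5/4)
V(l) = -I*√5/8 (V(l) = (-I*√5/4)/2 = -I*√5/8)
h(Z) = Z + I*√5/8 (h(Z) = Z - (-1)*I*√5/8 = Z + I*√5/8)
F(v, J) = 4 + v
o = (-2 + I*√5/8)² ≈ 3.9219 - 1.118*I
(-15 + (-48 + (F(0, 4) + o)))² = (-15 + (-48 + ((4 + 0) + (16 - I*√5)²/64)))² = (-15 + (-48 + (4 + (16 - I*√5)²/64)))² = (-15 + (-44 + (16 - I*√5)²/64))² = (-59 + (16 - I*√5)²/64)²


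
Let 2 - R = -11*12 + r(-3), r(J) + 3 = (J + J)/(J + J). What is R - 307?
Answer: -171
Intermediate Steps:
r(J) = -2 (r(J) = -3 + (J + J)/(J + J) = -3 + (2*J)/((2*J)) = -3 + (2*J)*(1/(2*J)) = -3 + 1 = -2)
R = 136 (R = 2 - (-11*12 - 2) = 2 - (-132 - 2) = 2 - 1*(-134) = 2 + 134 = 136)
R - 307 = 136 - 307 = -171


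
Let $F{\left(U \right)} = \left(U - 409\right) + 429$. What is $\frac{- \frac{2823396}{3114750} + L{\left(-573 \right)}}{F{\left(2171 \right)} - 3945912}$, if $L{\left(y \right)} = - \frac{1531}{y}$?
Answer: $- \frac{525146057}{1173093826043625} \approx -4.4766 \cdot 10^{-7}$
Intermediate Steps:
$F{\left(U \right)} = 20 + U$ ($F{\left(U \right)} = \left(-409 + U\right) + 429 = 20 + U$)
$\frac{- \frac{2823396}{3114750} + L{\left(-573 \right)}}{F{\left(2171 \right)} - 3945912} = \frac{- \frac{2823396}{3114750} - \frac{1531}{-573}}{\left(20 + 2171\right) - 3945912} = \frac{\left(-2823396\right) \frac{1}{3114750} - - \frac{1531}{573}}{2191 - 3945912} = \frac{- \frac{470566}{519125} + \frac{1531}{573}}{-3943721} = \frac{525146057}{297458625} \left(- \frac{1}{3943721}\right) = - \frac{525146057}{1173093826043625}$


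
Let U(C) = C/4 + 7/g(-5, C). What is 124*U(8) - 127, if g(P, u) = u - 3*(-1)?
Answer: 2199/11 ≈ 199.91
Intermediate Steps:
g(P, u) = 3 + u (g(P, u) = u + 3 = 3 + u)
U(C) = 7/(3 + C) + C/4 (U(C) = C/4 + 7/(3 + C) = 7/(3 + C) + C/4)
124*U(8) - 127 = 124*((28 + 8*(3 + 8))/(4*(3 + 8))) - 127 = 124*((¼)*(28 + 8*11)/11) - 127 = 124*((¼)*(1/11)*(28 + 88)) - 127 = 124*((¼)*(1/11)*116) - 127 = 124*(29/11) - 127 = 3596/11 - 127 = 2199/11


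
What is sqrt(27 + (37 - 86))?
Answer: I*sqrt(22) ≈ 4.6904*I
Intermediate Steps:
sqrt(27 + (37 - 86)) = sqrt(27 - 49) = sqrt(-22) = I*sqrt(22)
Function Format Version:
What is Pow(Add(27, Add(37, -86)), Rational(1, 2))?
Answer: Mul(I, Pow(22, Rational(1, 2))) ≈ Mul(4.6904, I)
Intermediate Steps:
Pow(Add(27, Add(37, -86)), Rational(1, 2)) = Pow(Add(27, -49), Rational(1, 2)) = Pow(-22, Rational(1, 2)) = Mul(I, Pow(22, Rational(1, 2)))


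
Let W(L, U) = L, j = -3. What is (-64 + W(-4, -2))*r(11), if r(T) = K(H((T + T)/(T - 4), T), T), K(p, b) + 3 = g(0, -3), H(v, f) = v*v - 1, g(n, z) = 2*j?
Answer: 612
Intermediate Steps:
g(n, z) = -6 (g(n, z) = 2*(-3) = -6)
H(v, f) = -1 + v² (H(v, f) = v² - 1 = -1 + v²)
K(p, b) = -9 (K(p, b) = -3 - 6 = -9)
r(T) = -9
(-64 + W(-4, -2))*r(11) = (-64 - 4)*(-9) = -68*(-9) = 612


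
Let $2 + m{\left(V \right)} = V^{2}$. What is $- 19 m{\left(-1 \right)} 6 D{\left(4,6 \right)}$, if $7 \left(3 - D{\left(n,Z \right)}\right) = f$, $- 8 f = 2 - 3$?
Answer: $\frac{9519}{28} \approx 339.96$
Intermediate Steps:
$m{\left(V \right)} = -2 + V^{2}$
$f = \frac{1}{8}$ ($f = - \frac{2 - 3}{8} = \left(- \frac{1}{8}\right) \left(-1\right) = \frac{1}{8} \approx 0.125$)
$D{\left(n,Z \right)} = \frac{167}{56}$ ($D{\left(n,Z \right)} = 3 - \frac{1}{56} = \frac{167}{56}$)
$- 19 m{\left(-1 \right)} 6 D{\left(4,6 \right)} = - 19 \left(-2 + \left(-1\right)^{2}\right) 6 \cdot \frac{167}{56} = - 19 \left(-2 + 1\right) 6 \cdot \frac{167}{56} = - 19 \left(\left(-1\right) 6\right) \frac{167}{56} = \left(-19\right) \left(-6\right) \frac{167}{56} = 114 \cdot \frac{167}{56} = \frac{9519}{28}$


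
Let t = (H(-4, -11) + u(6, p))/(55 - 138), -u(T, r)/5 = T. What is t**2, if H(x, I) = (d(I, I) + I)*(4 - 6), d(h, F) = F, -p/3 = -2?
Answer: 196/6889 ≈ 0.028451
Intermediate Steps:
p = 6 (p = -3*(-2) = 6)
H(x, I) = -4*I (H(x, I) = (I + I)*(4 - 6) = (2*I)*(-2) = -4*I)
u(T, r) = -5*T
t = -14/83 (t = (-4*(-11) - 5*6)/(55 - 138) = (44 - 30)/(-83) = 14*(-1/83) = -14/83 ≈ -0.16867)
t**2 = (-14/83)**2 = 196/6889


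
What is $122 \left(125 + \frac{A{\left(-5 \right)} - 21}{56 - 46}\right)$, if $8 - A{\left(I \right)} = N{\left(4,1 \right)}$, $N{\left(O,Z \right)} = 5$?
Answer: $\frac{75152}{5} \approx 15030.0$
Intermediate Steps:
$A{\left(I \right)} = 3$ ($A{\left(I \right)} = 8 - 5 = 3$)
$122 \left(125 + \frac{A{\left(-5 \right)} - 21}{56 - 46}\right) = 122 \left(125 + \frac{3 - 21}{56 - 46}\right) = 122 \left(125 - \frac{18}{10}\right) = 122 \left(125 - \frac{9}{5}\right) = 122 \cdot \frac{616}{5} = \frac{75152}{5}$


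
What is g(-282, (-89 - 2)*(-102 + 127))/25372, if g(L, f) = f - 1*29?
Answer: -576/6343 ≈ -0.090809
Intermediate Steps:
g(L, f) = -29 + f (g(L, f) = f - 29 = -29 + f)
g(-282, (-89 - 2)*(-102 + 127))/25372 = (-29 + (-89 - 2)*(-102 + 127))/25372 = (-29 - 91*25)*(1/25372) = (-29 - 2275)*(1/25372) = -2304*1/25372 = -576/6343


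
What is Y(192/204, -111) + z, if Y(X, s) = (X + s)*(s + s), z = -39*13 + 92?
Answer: 408307/17 ≈ 24018.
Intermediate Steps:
z = -415 (z = -507 + 92 = -415)
Y(X, s) = 2*s*(X + s) (Y(X, s) = (X + s)*(2*s) = 2*s*(X + s))
Y(192/204, -111) + z = 2*(-111)*(192/204 - 111) - 415 = 2*(-111)*(192*(1/204) - 111) - 415 = 2*(-111)*(16/17 - 111) - 415 = 2*(-111)*(-1871/17) - 415 = 415362/17 - 415 = 408307/17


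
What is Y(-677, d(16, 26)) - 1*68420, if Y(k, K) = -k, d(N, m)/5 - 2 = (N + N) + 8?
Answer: -67743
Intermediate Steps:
d(N, m) = 50 + 10*N (d(N, m) = 10 + 5*((N + N) + 8) = 10 + 5*(2*N + 8) = 10 + 5*(8 + 2*N) = 10 + (40 + 10*N) = 50 + 10*N)
Y(-677, d(16, 26)) - 1*68420 = -1*(-677) - 1*68420 = 677 - 68420 = -67743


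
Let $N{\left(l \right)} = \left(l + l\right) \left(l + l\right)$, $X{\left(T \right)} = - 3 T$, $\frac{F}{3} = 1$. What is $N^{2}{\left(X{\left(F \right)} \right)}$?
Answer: $104976$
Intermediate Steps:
$F = 3$ ($F = 3 \cdot 1 = 3$)
$N{\left(l \right)} = 4 l^{2}$ ($N{\left(l \right)} = 2 l 2 l = 4 l^{2}$)
$N^{2}{\left(X{\left(F \right)} \right)} = \left(4 \left(\left(-3\right) 3\right)^{2}\right)^{2} = \left(4 \left(-9\right)^{2}\right)^{2} = \left(4 \cdot 81\right)^{2} = 324^{2} = 104976$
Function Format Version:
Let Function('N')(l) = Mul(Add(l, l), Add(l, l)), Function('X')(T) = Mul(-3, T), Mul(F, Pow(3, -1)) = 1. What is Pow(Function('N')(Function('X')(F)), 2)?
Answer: 104976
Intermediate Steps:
F = 3 (F = Mul(3, 1) = 3)
Function('N')(l) = Mul(4, Pow(l, 2)) (Function('N')(l) = Mul(Mul(2, l), Mul(2, l)) = Mul(4, Pow(l, 2)))
Pow(Function('N')(Function('X')(F)), 2) = Pow(Mul(4, Pow(Mul(-3, 3), 2)), 2) = Pow(Mul(4, Pow(-9, 2)), 2) = Pow(Mul(4, 81), 2) = Pow(324, 2) = 104976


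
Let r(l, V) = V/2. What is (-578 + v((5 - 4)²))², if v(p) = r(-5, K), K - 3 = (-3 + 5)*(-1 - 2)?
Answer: 1343281/4 ≈ 3.3582e+5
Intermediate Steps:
K = -3 (K = 3 + (-3 + 5)*(-1 - 2) = 3 + 2*(-3) = 3 - 6 = -3)
r(l, V) = V/2 (r(l, V) = V*(½) = V/2)
v(p) = -3/2 (v(p) = (½)*(-3) = -3/2)
(-578 + v((5 - 4)²))² = (-578 - 3/2)² = (-1159/2)² = 1343281/4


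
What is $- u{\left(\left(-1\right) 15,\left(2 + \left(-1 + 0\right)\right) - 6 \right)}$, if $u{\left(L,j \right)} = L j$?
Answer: $-75$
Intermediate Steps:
$- u{\left(\left(-1\right) 15,\left(2 + \left(-1 + 0\right)\right) - 6 \right)} = - \left(-1\right) 15 \left(\left(2 + \left(-1 + 0\right)\right) - 6\right) = - \left(-15\right) \left(\left(2 - 1\right) - 6\right) = - \left(-15\right) \left(1 - 6\right) = - \left(-15\right) \left(-5\right) = \left(-1\right) 75 = -75$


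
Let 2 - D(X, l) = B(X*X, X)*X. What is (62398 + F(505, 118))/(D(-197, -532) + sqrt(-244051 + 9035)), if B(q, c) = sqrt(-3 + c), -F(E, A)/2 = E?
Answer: 30694/(1 + I*sqrt(58754) + 985*I*sqrt(2)) ≈ 0.011477 - 18.769*I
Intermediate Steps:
F(E, A) = -2*E
D(X, l) = 2 - X*sqrt(-3 + X) (D(X, l) = 2 - sqrt(-3 + X)*X = 2 - X*sqrt(-3 + X))
(62398 + F(505, 118))/(D(-197, -532) + sqrt(-244051 + 9035)) = (62398 - 2*505)/((2 - 1*(-197)*sqrt(-3 - 197)) + sqrt(-244051 + 9035)) = (62398 - 1010)/((2 - 1*(-197)*sqrt(-200)) + sqrt(-235016)) = 61388/((2 - 1*(-197)*10*I*sqrt(2)) + 2*I*sqrt(58754)) = 61388/((2 + 1970*I*sqrt(2)) + 2*I*sqrt(58754)) = 61388/(2 + 2*I*sqrt(58754) + 1970*I*sqrt(2))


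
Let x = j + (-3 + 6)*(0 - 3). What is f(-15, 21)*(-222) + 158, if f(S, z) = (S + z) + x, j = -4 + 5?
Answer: 602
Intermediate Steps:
j = 1
x = -8 (x = 1 + (-3 + 6)*(0 - 3) = 1 + 3*(-3) = 1 - 9 = -8)
f(S, z) = -8 + S + z (f(S, z) = (S + z) - 8 = -8 + S + z)
f(-15, 21)*(-222) + 158 = (-8 - 15 + 21)*(-222) + 158 = -2*(-222) + 158 = 444 + 158 = 602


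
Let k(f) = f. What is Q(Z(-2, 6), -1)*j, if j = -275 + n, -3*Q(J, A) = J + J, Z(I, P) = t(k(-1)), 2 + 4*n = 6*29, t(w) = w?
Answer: -464/3 ≈ -154.67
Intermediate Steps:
n = 43 (n = -½ + (6*29)/4 = -½ + (¼)*174 = -½ + 87/2 = 43)
Z(I, P) = -1
Q(J, A) = -2*J/3 (Q(J, A) = -(J + J)/3 = -2*J/3)
j = -232 (j = -275 + 43 = -232)
Q(Z(-2, 6), -1)*j = -⅔*(-1)*(-232) = (⅔)*(-232) = -464/3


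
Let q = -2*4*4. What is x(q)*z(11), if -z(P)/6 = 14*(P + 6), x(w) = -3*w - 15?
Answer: -115668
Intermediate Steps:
q = -32 (q = -8*4 = -32)
x(w) = -15 - 3*w
z(P) = -504 - 84*P (z(P) = -84*(P + 6) = -84*(6 + P) = -6*(84 + 14*P) = -504 - 84*P)
x(q)*z(11) = (-15 - 3*(-32))*(-504 - 84*11) = (-15 + 96)*(-504 - 924) = 81*(-1428) = -115668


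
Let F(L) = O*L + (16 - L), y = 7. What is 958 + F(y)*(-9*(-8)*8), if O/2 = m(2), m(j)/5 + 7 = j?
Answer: -195458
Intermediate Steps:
m(j) = -35 + 5*j
O = -50 (O = 2*(-35 + 5*2) = 2*(-35 + 10) = 2*(-25) = -50)
F(L) = 16 - 51*L (F(L) = -50*L + (16 - L) = 16 - 51*L)
958 + F(y)*(-9*(-8)*8) = 958 + (16 - 51*7)*(-9*(-8)*8) = 958 + (16 - 357)*(72*8) = 958 - 341*576 = 958 - 196416 = -195458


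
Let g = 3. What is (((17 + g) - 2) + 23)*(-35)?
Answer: -1435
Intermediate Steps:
(((17 + g) - 2) + 23)*(-35) = (((17 + 3) - 2) + 23)*(-35) = ((20 - 2) + 23)*(-35) = (18 + 23)*(-35) = 41*(-35) = -1435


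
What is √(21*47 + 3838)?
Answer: 5*√193 ≈ 69.462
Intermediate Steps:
√(21*47 + 3838) = √(987 + 3838) = √4825 = 5*√193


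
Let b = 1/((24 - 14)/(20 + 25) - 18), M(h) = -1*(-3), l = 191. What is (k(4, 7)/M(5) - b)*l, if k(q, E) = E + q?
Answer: 341317/480 ≈ 711.08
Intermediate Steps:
M(h) = 3
b = -9/160 (b = 1/(10/45 - 18) = 1/(10*(1/45) - 18) = 1/(2/9 - 18) = 1/(-160/9) = -9/160 ≈ -0.056250)
(k(4, 7)/M(5) - b)*l = ((7 + 4)/3 - 1*(-9/160))*191 = (11*(1/3) + 9/160)*191 = (11/3 + 9/160)*191 = (1787/480)*191 = 341317/480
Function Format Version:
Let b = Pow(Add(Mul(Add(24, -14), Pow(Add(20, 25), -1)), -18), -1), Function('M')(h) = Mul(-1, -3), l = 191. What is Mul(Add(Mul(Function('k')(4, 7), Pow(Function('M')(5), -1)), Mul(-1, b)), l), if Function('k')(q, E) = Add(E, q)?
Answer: Rational(341317, 480) ≈ 711.08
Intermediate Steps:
Function('M')(h) = 3
b = Rational(-9, 160) (b = Pow(Add(Mul(10, Pow(45, -1)), -18), -1) = Pow(Add(Mul(10, Rational(1, 45)), -18), -1) = Pow(Add(Rational(2, 9), -18), -1) = Pow(Rational(-160, 9), -1) = Rational(-9, 160) ≈ -0.056250)
Mul(Add(Mul(Function('k')(4, 7), Pow(Function('M')(5), -1)), Mul(-1, b)), l) = Mul(Add(Mul(Add(7, 4), Pow(3, -1)), Mul(-1, Rational(-9, 160))), 191) = Mul(Add(Mul(11, Rational(1, 3)), Rational(9, 160)), 191) = Mul(Add(Rational(11, 3), Rational(9, 160)), 191) = Mul(Rational(1787, 480), 191) = Rational(341317, 480)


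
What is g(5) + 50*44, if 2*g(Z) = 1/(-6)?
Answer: 26399/12 ≈ 2199.9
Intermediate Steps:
g(Z) = -1/12 (g(Z) = (½)/(-6) = (½)*(-⅙) = -1/12)
g(5) + 50*44 = -1/12 + 50*44 = -1/12 + 2200 = 26399/12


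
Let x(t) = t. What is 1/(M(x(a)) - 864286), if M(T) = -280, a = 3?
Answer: -1/864566 ≈ -1.1566e-6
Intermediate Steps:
1/(M(x(a)) - 864286) = 1/(-280 - 864286) = 1/(-864566) = -1/864566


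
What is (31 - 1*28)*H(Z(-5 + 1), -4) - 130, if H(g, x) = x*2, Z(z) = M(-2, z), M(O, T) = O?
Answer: -154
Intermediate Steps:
Z(z) = -2
H(g, x) = 2*x
(31 - 1*28)*H(Z(-5 + 1), -4) - 130 = (31 - 1*28)*(2*(-4)) - 130 = (31 - 28)*(-8) - 130 = 3*(-8) - 130 = -24 - 130 = -154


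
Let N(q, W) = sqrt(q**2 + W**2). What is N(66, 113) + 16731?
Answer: 16731 + 5*sqrt(685) ≈ 16862.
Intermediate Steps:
N(q, W) = sqrt(W**2 + q**2)
N(66, 113) + 16731 = sqrt(113**2 + 66**2) + 16731 = sqrt(12769 + 4356) + 16731 = sqrt(17125) + 16731 = 5*sqrt(685) + 16731 = 16731 + 5*sqrt(685)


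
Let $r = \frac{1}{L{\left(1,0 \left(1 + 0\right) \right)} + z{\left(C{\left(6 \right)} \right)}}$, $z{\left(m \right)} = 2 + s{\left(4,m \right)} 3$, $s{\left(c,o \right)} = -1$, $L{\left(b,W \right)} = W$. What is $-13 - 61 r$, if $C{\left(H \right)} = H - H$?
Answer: $48$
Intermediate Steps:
$C{\left(H \right)} = 0$
$z{\left(m \right)} = -1$ ($z{\left(m \right)} = 2 - 3 = -1$)
$r = -1$ ($r = \frac{1}{0 \left(1 + 0\right) - 1} = \frac{1}{0 \cdot 1 - 1} = \frac{1}{0 - 1} = \frac{1}{-1} = -1$)
$-13 - 61 r = -13 - -61 = -13 + 61 = 48$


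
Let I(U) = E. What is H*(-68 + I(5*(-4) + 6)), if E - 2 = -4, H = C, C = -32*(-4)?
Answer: -8960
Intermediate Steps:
C = 128
H = 128
E = -2 (E = 2 - 4 = -2)
I(U) = -2
H*(-68 + I(5*(-4) + 6)) = 128*(-68 - 2) = 128*(-70) = -8960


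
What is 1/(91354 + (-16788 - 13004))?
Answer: 1/61562 ≈ 1.6244e-5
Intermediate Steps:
1/(91354 + (-16788 - 13004)) = 1/(91354 - 29792) = 1/61562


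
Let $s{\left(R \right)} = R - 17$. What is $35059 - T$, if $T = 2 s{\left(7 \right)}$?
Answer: $35079$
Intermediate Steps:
$s{\left(R \right)} = -17 + R$ ($s{\left(R \right)} = R - 17 = -17 + R$)
$T = -20$ ($T = 2 \left(-17 + 7\right) = 2 \left(-10\right) = -20$)
$35059 - T = 35059 - -20 = 35059 + 20 = 35079$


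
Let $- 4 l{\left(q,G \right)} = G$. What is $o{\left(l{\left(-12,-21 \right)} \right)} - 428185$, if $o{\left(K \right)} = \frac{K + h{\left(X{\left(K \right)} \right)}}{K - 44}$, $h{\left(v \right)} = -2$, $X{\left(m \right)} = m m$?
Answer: $- \frac{66368688}{155} \approx -4.2819 \cdot 10^{5}$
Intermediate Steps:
$X{\left(m \right)} = m^{2}$
$l{\left(q,G \right)} = - \frac{G}{4}$
$o{\left(K \right)} = \frac{-2 + K}{-44 + K}$ ($o{\left(K \right)} = \frac{K - 2}{K - 44} = \frac{-2 + K}{-44 + K}$)
$o{\left(l{\left(-12,-21 \right)} \right)} - 428185 = \frac{-2 - - \frac{21}{4}}{-44 - - \frac{21}{4}} - 428185 = \frac{-2 + \frac{21}{4}}{-44 + \frac{21}{4}} - 428185 = \frac{1}{- \frac{155}{4}} \cdot \frac{13}{4} - 428185 = \left(- \frac{4}{155}\right) \frac{13}{4} - 428185 = - \frac{13}{155} - 428185 = - \frac{66368688}{155}$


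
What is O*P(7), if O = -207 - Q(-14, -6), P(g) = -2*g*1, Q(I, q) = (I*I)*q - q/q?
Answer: -13580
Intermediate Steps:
Q(I, q) = -1 + q*I² (Q(I, q) = I²*q - 1*1 = q*I² - 1 = -1 + q*I²)
P(g) = -2*g
O = 970 (O = -207 - (-1 - 6*(-14)²) = -207 - (-1 - 6*196) = -207 - (-1 - 1176) = -207 - 1*(-1177) = -207 + 1177 = 970)
O*P(7) = 970*(-2*7) = 970*(-14) = -13580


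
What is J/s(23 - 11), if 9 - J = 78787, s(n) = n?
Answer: -39389/6 ≈ -6564.8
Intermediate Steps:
J = -78778 (J = 9 - 1*78787 = 9 - 78787 = -78778)
J/s(23 - 11) = -78778/(23 - 11) = -78778/12 = -78778*1/12 = -39389/6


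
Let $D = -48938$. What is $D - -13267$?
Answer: $-35671$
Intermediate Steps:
$D - -13267 = -48938 - -13267 = -48938 + 13267 = -35671$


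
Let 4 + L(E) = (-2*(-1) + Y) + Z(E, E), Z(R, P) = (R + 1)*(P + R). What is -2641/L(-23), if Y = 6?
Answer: -2641/1016 ≈ -2.5994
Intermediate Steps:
Z(R, P) = (1 + R)*(P + R)
L(E) = 4 + 2*E + 2*E² (L(E) = -4 + ((-2*(-1) + 6) + (E + E + E² + E*E)) = -4 + ((2 + 6) + (E + E + E² + E²)) = -4 + (8 + (2*E + 2*E²)) = -4 + (8 + 2*E + 2*E²) = 4 + 2*E + 2*E²)
-2641/L(-23) = -2641/(4 + 2*(-23) + 2*(-23)²) = -2641/(4 - 46 + 2*529) = -2641/(4 - 46 + 1058) = -2641/1016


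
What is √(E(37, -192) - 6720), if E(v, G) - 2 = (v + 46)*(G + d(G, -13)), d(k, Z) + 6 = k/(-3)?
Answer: 4*I*√1115 ≈ 133.57*I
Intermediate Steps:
d(k, Z) = -6 - k/3 (d(k, Z) = -6 + k/(-3) = -6 + k*(-⅓) = -6 - k/3)
E(v, G) = 2 + (-6 + 2*G/3)*(46 + v) (E(v, G) = 2 + (v + 46)*(G + (-6 - G/3)) = 2 + (46 + v)*(-6 + 2*G/3) = 2 + (-6 + 2*G/3)*(46 + v))
√(E(37, -192) - 6720) = √((-274 - 6*37 + (92/3)*(-192) + (⅔)*(-192)*37) - 6720) = √((-274 - 222 - 5888 - 4736) - 6720) = √(-11120 - 6720) = √(-17840) = 4*I*√1115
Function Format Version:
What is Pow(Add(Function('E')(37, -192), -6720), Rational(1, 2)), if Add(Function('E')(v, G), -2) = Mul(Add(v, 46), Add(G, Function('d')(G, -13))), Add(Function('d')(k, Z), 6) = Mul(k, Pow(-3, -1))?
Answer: Mul(4, I, Pow(1115, Rational(1, 2))) ≈ Mul(133.57, I)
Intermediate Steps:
Function('d')(k, Z) = Add(-6, Mul(Rational(-1, 3), k)) (Function('d')(k, Z) = Add(-6, Mul(k, Pow(-3, -1))) = Add(-6, Mul(k, Rational(-1, 3))) = Add(-6, Mul(Rational(-1, 3), k)))
Function('E')(v, G) = Add(2, Mul(Add(-6, Mul(Rational(2, 3), G)), Add(46, v))) (Function('E')(v, G) = Add(2, Mul(Add(v, 46), Add(G, Add(-6, Mul(Rational(-1, 3), G))))) = Add(2, Mul(Add(46, v), Add(-6, Mul(Rational(2, 3), G)))) = Add(2, Mul(Add(-6, Mul(Rational(2, 3), G)), Add(46, v))))
Pow(Add(Function('E')(37, -192), -6720), Rational(1, 2)) = Pow(Add(Add(-274, Mul(-6, 37), Mul(Rational(92, 3), -192), Mul(Rational(2, 3), -192, 37)), -6720), Rational(1, 2)) = Pow(Add(Add(-274, -222, -5888, -4736), -6720), Rational(1, 2)) = Pow(Add(-11120, -6720), Rational(1, 2)) = Pow(-17840, Rational(1, 2)) = Mul(4, I, Pow(1115, Rational(1, 2)))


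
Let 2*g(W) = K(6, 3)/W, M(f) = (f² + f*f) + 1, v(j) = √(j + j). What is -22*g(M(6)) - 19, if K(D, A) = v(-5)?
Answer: -19 - 11*I*√10/73 ≈ -19.0 - 0.47651*I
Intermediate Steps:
v(j) = √2*√j (v(j) = √(2*j) = √2*√j)
K(D, A) = I*√10 (K(D, A) = √2*√(-5) = √2*(I*√5) = I*√10)
M(f) = 1 + 2*f² (M(f) = (f² + f²) + 1 = 2*f² + 1 = 1 + 2*f²)
g(W) = I*√10/(2*W) (g(W) = ((I*√10)/W)/2 = (I*√10/W)/2 = I*√10/(2*W))
-22*g(M(6)) - 19 = -11*I*√10/(1 + 2*6²) - 19 = -11*I*√10/(1 + 2*36) - 19 = -11*I*√10/(1 + 72) - 19 = -11*I*√10/73 - 19 = -19 - 11*I*√10/73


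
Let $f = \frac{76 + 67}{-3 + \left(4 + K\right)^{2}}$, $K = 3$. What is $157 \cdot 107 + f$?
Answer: $\frac{772897}{46} \approx 16802.0$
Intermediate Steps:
$f = \frac{143}{46}$ ($f = \frac{76 + 67}{-3 + \left(4 + 3\right)^{2}} = \frac{143}{-3 + 7^{2}} = \frac{143}{-3 + 49} = \frac{143}{46} \approx 3.1087$)
$157 \cdot 107 + f = 157 \cdot 107 + \frac{143}{46} = 16799 + \frac{143}{46} = \frac{772897}{46}$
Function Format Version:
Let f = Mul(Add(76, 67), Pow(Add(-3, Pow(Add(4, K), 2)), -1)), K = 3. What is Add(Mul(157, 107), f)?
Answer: Rational(772897, 46) ≈ 16802.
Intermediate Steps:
f = Rational(143, 46) (f = Mul(Add(76, 67), Pow(Add(-3, Pow(Add(4, 3), 2)), -1)) = Mul(143, Pow(Add(-3, Pow(7, 2)), -1)) = Mul(143, Pow(Add(-3, 49), -1)) = Mul(143, Pow(46, -1)) = Mul(143, Rational(1, 46)) = Rational(143, 46) ≈ 3.1087)
Add(Mul(157, 107), f) = Add(Mul(157, 107), Rational(143, 46)) = Add(16799, Rational(143, 46)) = Rational(772897, 46)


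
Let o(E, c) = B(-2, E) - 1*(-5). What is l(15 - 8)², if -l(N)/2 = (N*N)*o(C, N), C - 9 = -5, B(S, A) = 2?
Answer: 470596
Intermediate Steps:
C = 4 (C = 9 - 5 = 4)
o(E, c) = 7 (o(E, c) = 2 - 1*(-5) = 2 + 5 = 7)
l(N) = -14*N² (l(N) = -2*N*N*7 = -2*N²*7 = -14*N²)
l(15 - 8)² = (-14*(15 - 8)²)² = (-14*7²)² = (-14*49)² = (-686)² = 470596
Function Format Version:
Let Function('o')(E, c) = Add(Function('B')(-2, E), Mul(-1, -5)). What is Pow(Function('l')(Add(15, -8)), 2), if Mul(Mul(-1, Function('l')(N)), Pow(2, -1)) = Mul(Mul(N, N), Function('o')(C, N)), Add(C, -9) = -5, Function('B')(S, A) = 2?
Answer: 470596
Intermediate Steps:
C = 4 (C = Add(9, -5) = 4)
Function('o')(E, c) = 7 (Function('o')(E, c) = Add(2, Mul(-1, -5)) = Add(2, 5) = 7)
Function('l')(N) = Mul(-14, Pow(N, 2)) (Function('l')(N) = Mul(-2, Mul(Mul(N, N), 7)) = Mul(-2, Mul(Pow(N, 2), 7)) = Mul(-2, Mul(7, Pow(N, 2))) = Mul(-14, Pow(N, 2)))
Pow(Function('l')(Add(15, -8)), 2) = Pow(Mul(-14, Pow(Add(15, -8), 2)), 2) = Pow(Mul(-14, Pow(7, 2)), 2) = Pow(Mul(-14, 49), 2) = Pow(-686, 2) = 470596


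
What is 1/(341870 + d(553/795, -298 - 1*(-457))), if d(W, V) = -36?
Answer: 1/341834 ≈ 2.9254e-6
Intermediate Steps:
1/(341870 + d(553/795, -298 - 1*(-457))) = 1/(341870 - 36) = 1/341834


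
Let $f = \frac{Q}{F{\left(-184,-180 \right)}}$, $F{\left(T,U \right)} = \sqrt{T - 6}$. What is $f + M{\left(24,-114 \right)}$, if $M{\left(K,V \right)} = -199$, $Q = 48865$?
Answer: $-199 - \frac{9773 i \sqrt{190}}{38} \approx -199.0 - 3545.0 i$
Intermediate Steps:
$F{\left(T,U \right)} = \sqrt{-6 + T}$
$f = - \frac{9773 i \sqrt{190}}{38}$ ($f = \frac{48865}{\sqrt{-6 - 184}} = \frac{48865}{\sqrt{-190}} = \frac{48865}{i \sqrt{190}} = 48865 \left(- \frac{i \sqrt{190}}{190}\right) = - \frac{9773 i \sqrt{190}}{38} \approx - 3545.0 i$)
$f + M{\left(24,-114 \right)} = - \frac{9773 i \sqrt{190}}{38} - 199 = -199 - \frac{9773 i \sqrt{190}}{38}$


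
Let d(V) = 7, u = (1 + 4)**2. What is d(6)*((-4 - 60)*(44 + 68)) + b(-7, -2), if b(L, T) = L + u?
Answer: -50158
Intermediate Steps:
u = 25 (u = 5**2 = 25)
b(L, T) = 25 + L (b(L, T) = L + 25 = 25 + L)
d(6)*((-4 - 60)*(44 + 68)) + b(-7, -2) = 7*((-4 - 60)*(44 + 68)) + (25 - 7) = 7*(-64*112) + 18 = 7*(-7168) + 18 = -50176 + 18 = -50158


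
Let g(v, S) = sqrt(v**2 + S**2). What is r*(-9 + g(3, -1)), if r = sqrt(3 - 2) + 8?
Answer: -81 + 9*sqrt(10) ≈ -52.539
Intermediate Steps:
r = 9 (r = sqrt(1) + 8 = 1 + 8 = 9)
g(v, S) = sqrt(S**2 + v**2)
r*(-9 + g(3, -1)) = 9*(-9 + sqrt((-1)**2 + 3**2)) = 9*(-9 + sqrt(1 + 9)) = 9*(-9 + sqrt(10)) = -81 + 9*sqrt(10)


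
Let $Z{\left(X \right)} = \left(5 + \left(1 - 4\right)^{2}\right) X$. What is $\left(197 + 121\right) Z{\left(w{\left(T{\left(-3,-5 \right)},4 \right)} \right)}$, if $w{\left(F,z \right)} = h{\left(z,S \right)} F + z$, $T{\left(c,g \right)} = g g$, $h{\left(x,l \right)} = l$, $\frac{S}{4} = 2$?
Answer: $908208$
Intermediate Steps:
$S = 8$ ($S = 4 \cdot 2 = 8$)
$T{\left(c,g \right)} = g^{2}$
$w{\left(F,z \right)} = z + 8 F$ ($w{\left(F,z \right)} = 8 F + z = z + 8 F$)
$Z{\left(X \right)} = 14 X$ ($Z{\left(X \right)} = \left(5 + \left(-3\right)^{2}\right) X = \left(5 + 9\right) X = 14 X$)
$\left(197 + 121\right) Z{\left(w{\left(T{\left(-3,-5 \right)},4 \right)} \right)} = \left(197 + 121\right) 14 \left(4 + 8 \left(-5\right)^{2}\right) = 318 \cdot 14 \left(4 + 8 \cdot 25\right) = 318 \cdot 14 \left(4 + 200\right) = 318 \cdot 14 \cdot 204 = 318 \cdot 2856 = 908208$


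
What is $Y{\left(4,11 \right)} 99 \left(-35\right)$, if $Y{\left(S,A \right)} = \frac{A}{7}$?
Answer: $-5445$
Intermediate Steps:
$Y{\left(S,A \right)} = \frac{A}{7}$ ($Y{\left(S,A \right)} = A \frac{1}{7} = \frac{A}{7}$)
$Y{\left(4,11 \right)} 99 \left(-35\right) = \frac{1}{7} \cdot 11 \cdot 99 \left(-35\right) = \frac{11}{7} \cdot 99 \left(-35\right) = \frac{1089}{7} \left(-35\right) = -5445$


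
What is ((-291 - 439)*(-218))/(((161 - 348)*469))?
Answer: -159140/87703 ≈ -1.8145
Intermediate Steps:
((-291 - 439)*(-218))/(((161 - 348)*469)) = (-730*(-218))/((-187*469)) = 159140/(-87703) = 159140*(-1/87703) = -159140/87703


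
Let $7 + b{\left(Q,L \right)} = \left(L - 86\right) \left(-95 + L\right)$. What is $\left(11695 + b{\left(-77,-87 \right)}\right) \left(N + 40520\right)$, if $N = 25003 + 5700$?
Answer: $3074981802$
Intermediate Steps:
$b{\left(Q,L \right)} = -7 + \left(-95 + L\right) \left(-86 + L\right)$ ($b{\left(Q,L \right)} = -7 + \left(L - 86\right) \left(-95 + L\right) = -7 + \left(-86 + L\right) \left(-95 + L\right) = -7 + \left(-95 + L\right) \left(-86 + L\right)$)
$N = 30703$
$\left(11695 + b{\left(-77,-87 \right)}\right) \left(N + 40520\right) = \left(11695 + \left(8163 + \left(-87\right)^{2} - -15747\right)\right) \left(30703 + 40520\right) = \left(11695 + \left(8163 + 7569 + 15747\right)\right) 71223 = \left(11695 + 31479\right) 71223 = 43174 \cdot 71223 = 3074981802$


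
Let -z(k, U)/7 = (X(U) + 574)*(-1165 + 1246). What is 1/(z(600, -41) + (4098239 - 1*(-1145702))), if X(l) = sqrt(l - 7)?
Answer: 4918483/24191490452761 + 2268*I*sqrt(3)/24191490452761 ≈ 2.0331e-7 + 1.6238e-10*I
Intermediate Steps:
X(l) = sqrt(-7 + l)
z(k, U) = -325458 - 567*sqrt(-7 + U) (z(k, U) = -7*(sqrt(-7 + U) + 574)*(-1165 + 1246) = -7*(574 + sqrt(-7 + U))*81 = -7*(46494 + 81*sqrt(-7 + U)) = -325458 - 567*sqrt(-7 + U))
1/(z(600, -41) + (4098239 - 1*(-1145702))) = 1/((-325458 - 567*sqrt(-7 - 41)) + (4098239 - 1*(-1145702))) = 1/((-325458 - 2268*I*sqrt(3)) + (4098239 + 1145702)) = 1/((-325458 - 2268*I*sqrt(3)) + 5243941) = 1/(4918483 - 2268*I*sqrt(3))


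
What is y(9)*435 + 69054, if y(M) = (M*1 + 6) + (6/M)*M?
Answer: 78189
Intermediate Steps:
y(M) = 12 + M (y(M) = (M + 6) + 6 = (6 + M) + 6 = 12 + M)
y(9)*435 + 69054 = (12 + 9)*435 + 69054 = 21*435 + 69054 = 9135 + 69054 = 78189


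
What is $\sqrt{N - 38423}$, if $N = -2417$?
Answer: $2 i \sqrt{10210} \approx 202.09 i$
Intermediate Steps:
$\sqrt{N - 38423} = \sqrt{-2417 - 38423} = \sqrt{-40840} = 2 i \sqrt{10210}$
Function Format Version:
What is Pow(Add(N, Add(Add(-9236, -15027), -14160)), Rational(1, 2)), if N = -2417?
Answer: Mul(2, I, Pow(10210, Rational(1, 2))) ≈ Mul(202.09, I)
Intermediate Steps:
Pow(Add(N, Add(Add(-9236, -15027), -14160)), Rational(1, 2)) = Pow(Add(-2417, Add(Add(-9236, -15027), -14160)), Rational(1, 2)) = Pow(Add(-2417, Add(-24263, -14160)), Rational(1, 2)) = Pow(Add(-2417, -38423), Rational(1, 2)) = Pow(-40840, Rational(1, 2)) = Mul(2, I, Pow(10210, Rational(1, 2)))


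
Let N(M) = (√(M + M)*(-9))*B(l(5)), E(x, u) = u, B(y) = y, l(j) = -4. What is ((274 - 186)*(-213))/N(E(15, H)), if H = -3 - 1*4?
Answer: 781*I*√14/21 ≈ 139.15*I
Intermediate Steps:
H = -7 (H = -3 - 4 = -7)
N(M) = 36*√2*√M (N(M) = (√(M + M)*(-9))*(-4) = (√(2*M)*(-9))*(-4) = ((√2*√M)*(-9))*(-4) = -9*√2*√M*(-4) = 36*√2*√M)
((274 - 186)*(-213))/N(E(15, H)) = ((274 - 186)*(-213))/((36*√2*√(-7))) = (88*(-213))/((36*√2*(I*√7))) = -18744*(-I*√14/504) = -(-781)*I*√14/21 = 781*I*√14/21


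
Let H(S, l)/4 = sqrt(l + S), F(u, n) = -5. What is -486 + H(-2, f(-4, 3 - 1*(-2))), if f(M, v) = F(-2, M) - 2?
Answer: -486 + 12*I ≈ -486.0 + 12.0*I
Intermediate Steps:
f(M, v) = -7 (f(M, v) = -5 - 2 = -7)
H(S, l) = 4*sqrt(S + l) (H(S, l) = 4*sqrt(l + S) = 4*sqrt(S + l))
-486 + H(-2, f(-4, 3 - 1*(-2))) = -486 + 4*sqrt(-2 - 7) = -486 + 4*sqrt(-9) = -486 + 4*(3*I) = -486 + 12*I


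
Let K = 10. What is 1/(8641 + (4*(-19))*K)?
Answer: 1/7881 ≈ 0.00012689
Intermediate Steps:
1/(8641 + (4*(-19))*K) = 1/(8641 + (4*(-19))*10) = 1/(8641 - 76*10) = 1/(8641 - 760) = 1/7881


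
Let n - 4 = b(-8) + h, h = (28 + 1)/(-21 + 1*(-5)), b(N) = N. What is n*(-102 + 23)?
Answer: 10507/26 ≈ 404.12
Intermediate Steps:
h = -29/26 (h = 29/(-21 - 5) = 29/(-26) = 29*(-1/26) = -29/26 ≈ -1.1154)
n = -133/26 (n = 4 + (-8 - 29/26) = 4 - 237/26 = -133/26 ≈ -5.1154)
n*(-102 + 23) = -133*(-102 + 23)/26 = -133/26*(-79) = 10507/26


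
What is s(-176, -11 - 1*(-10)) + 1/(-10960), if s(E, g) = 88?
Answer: 964479/10960 ≈ 88.000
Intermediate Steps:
s(-176, -11 - 1*(-10)) + 1/(-10960) = 88 + 1/(-10960) = 88 - 1/10960 = 964479/10960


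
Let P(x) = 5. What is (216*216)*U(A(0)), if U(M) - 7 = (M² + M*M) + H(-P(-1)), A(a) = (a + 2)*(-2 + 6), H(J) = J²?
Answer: 7464960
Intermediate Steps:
A(a) = 8 + 4*a (A(a) = (2 + a)*4 = 8 + 4*a)
U(M) = 32 + 2*M² (U(M) = 7 + ((M² + M*M) + (-1*5)²) = 7 + ((M² + M²) + (-5)²) = 7 + (2*M² + 25) = 7 + (25 + 2*M²) = 32 + 2*M²)
(216*216)*U(A(0)) = (216*216)*(32 + 2*(8 + 4*0)²) = 46656*(32 + 2*(8 + 0)²) = 46656*(32 + 2*8²) = 46656*(32 + 2*64) = 46656*(32 + 128) = 46656*160 = 7464960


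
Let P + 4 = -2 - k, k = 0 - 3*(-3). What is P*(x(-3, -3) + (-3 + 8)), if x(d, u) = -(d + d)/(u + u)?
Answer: -60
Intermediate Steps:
k = 9 (k = 0 - 1*(-9) = 0 + 9 = 9)
x(d, u) = -d/u (x(d, u) = -2*d/(2*u) = -2*d*1/(2*u) = -d/u)
P = -15 (P = -4 + (-2 - 1*9) = -4 + (-2 - 9) = -4 - 11 = -15)
P*(x(-3, -3) + (-3 + 8)) = -15*(-1*(-3)/(-3) + (-3 + 8)) = -15*(-1*(-3)*(-1/3) + 5) = -15*(-1 + 5) = -15*4 = -60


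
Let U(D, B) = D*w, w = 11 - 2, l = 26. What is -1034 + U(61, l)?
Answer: -485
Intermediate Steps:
w = 9
U(D, B) = 9*D (U(D, B) = D*9 = 9*D)
-1034 + U(61, l) = -1034 + 9*61 = -1034 + 549 = -485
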